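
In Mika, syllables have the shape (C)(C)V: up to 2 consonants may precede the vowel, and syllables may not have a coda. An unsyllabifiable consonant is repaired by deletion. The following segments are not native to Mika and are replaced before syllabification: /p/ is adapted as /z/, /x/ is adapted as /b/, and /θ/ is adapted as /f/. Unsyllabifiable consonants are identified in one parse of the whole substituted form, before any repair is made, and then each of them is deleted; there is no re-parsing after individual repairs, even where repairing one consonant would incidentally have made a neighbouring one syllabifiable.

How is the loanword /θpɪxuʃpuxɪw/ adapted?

Substitution: /θ/ → /f/, /p/ → /z/, /x/ → /b/, giving /fzɪbuʃzubɪw/.
Syllabifying with onset maximization leaves /w/ stranded (no codas are permitted; onsets may contain at most 2 consonants).
Deleting the stranded consonants removes /w/.

fzɪbuʃzubɪ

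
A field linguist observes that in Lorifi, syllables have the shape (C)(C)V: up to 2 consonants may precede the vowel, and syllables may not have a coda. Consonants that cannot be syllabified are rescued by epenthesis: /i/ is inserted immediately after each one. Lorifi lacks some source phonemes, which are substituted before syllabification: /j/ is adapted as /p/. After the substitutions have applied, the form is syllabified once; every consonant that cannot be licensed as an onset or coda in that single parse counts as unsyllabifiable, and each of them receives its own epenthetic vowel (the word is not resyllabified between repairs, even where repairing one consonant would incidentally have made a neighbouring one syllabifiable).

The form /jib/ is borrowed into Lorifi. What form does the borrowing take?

Substitution: /j/ → /p/, giving /pib/.
The consonants /b/ cannot be parsed into a legal (C)(C)V syllable (no codas are permitted; onsets may contain at most 2 consonants).
Inserting the epenthetic vowel yields /b/ → /bi/.

pibi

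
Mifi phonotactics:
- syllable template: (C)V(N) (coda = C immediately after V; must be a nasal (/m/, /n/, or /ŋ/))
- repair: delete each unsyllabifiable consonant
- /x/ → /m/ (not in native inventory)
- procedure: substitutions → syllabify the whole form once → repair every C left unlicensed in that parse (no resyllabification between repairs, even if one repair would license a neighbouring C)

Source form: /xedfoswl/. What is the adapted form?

Substitution: /x/ → /m/, giving /medfoswl/.
The consonants /d/, /s/, /w/, /l/ cannot be parsed into a legal (C)V(N) syllable (only a nasal (/m/, /n/, or /ŋ/) is licensed in coda position; onsets are limited to one consonant).
Deleting the stranded consonants removes /d/, /s/, /w/, /l/.

mefo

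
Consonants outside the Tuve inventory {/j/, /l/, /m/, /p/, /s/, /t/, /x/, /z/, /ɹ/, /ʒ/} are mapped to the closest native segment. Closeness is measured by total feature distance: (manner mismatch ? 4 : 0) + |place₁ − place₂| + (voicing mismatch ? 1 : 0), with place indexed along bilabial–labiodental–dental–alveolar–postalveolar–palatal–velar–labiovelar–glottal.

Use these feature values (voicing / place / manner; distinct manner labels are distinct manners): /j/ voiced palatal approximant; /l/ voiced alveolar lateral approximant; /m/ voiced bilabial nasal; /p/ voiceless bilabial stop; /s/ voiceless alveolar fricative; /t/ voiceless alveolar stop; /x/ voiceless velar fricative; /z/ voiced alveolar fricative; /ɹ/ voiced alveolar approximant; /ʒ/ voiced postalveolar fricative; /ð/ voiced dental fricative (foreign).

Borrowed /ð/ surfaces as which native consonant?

z

/z/ is closest: same manner (fricative), place distance 1 (dental→alveolar), same voicing; total 1. Next closest is /s/ at distance 2.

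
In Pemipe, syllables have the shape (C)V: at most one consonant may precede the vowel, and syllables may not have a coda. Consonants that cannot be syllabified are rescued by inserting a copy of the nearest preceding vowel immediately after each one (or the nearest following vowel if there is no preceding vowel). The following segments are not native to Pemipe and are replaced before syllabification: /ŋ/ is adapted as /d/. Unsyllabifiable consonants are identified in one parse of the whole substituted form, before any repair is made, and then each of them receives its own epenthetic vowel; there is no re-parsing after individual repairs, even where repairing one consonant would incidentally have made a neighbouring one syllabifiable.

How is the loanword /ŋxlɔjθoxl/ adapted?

Substitution: /ŋ/ → /d/, giving /dxlɔjθoxl/.
The consonants /d/, /x/, /j/, /x/, /l/ cannot be parsed into a legal (C)V syllable (no codas are permitted; onsets are limited to one consonant).
Epenthesis after each stranded consonant: /d/ → /dɔ/, /x/ → /xɔ/, /j/ → /jɔ/, /x/ → /xo/, /l/ → /lo/.

dɔxɔlɔjɔθoxolo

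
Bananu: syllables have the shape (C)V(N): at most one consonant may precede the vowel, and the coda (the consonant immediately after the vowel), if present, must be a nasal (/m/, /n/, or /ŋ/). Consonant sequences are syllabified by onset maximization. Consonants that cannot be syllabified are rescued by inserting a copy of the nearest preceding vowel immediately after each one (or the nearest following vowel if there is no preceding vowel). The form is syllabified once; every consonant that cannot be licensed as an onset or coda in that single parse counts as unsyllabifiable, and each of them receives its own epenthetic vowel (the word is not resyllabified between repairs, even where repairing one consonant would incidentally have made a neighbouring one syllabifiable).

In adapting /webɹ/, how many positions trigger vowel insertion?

2

The unsyllabifiable consonants are /b/, /ɹ/; each receives one epenthetic vowel.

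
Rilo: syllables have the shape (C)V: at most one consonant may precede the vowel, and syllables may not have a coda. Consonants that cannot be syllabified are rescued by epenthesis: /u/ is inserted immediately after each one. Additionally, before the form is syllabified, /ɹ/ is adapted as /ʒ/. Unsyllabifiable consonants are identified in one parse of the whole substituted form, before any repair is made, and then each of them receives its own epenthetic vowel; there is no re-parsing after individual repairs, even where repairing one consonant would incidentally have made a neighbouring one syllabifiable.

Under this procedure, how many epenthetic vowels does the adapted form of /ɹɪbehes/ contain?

1

After substitution the input is /ʒɪbehes/.
The unsyllabifiable consonants are /s/; each receives one epenthetic vowel.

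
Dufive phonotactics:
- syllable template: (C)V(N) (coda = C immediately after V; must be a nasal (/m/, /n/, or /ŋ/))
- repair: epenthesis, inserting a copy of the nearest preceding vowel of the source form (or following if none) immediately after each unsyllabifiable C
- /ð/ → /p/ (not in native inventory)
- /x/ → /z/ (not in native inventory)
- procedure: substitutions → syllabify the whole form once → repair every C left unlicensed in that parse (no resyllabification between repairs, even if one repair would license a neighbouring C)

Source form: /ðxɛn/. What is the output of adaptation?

pɛzɛn

Substitution: /ð/ → /p/, /x/ → /z/, giving /pzɛn/.
Syllabifying with onset maximization leaves /p/ stranded (only a nasal (/m/, /n/, or /ŋ/) is licensed in coda position; onsets are limited to one consonant).
Inserting the epenthetic vowel yields /p/ → /pɛ/.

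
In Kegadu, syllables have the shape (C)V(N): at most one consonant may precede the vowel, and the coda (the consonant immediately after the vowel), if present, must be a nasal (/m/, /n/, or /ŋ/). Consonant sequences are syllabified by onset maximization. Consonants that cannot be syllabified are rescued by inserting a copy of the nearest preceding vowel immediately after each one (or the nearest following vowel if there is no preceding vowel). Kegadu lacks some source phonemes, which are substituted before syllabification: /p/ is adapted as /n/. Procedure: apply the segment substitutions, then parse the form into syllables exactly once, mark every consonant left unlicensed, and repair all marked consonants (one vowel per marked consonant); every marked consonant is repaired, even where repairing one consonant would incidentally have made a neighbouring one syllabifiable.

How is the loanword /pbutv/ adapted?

Substitution: /p/ → /n/, giving /nbutv/.
Syllabifying with onset maximization leaves /n/, /t/, /v/ stranded (only a nasal (/m/, /n/, or /ŋ/) is licensed in coda position; onsets are limited to one consonant).
Epenthesis after each stranded consonant: /n/ → /nu/, /t/ → /tu/, /v/ → /vu/.

nubutuvu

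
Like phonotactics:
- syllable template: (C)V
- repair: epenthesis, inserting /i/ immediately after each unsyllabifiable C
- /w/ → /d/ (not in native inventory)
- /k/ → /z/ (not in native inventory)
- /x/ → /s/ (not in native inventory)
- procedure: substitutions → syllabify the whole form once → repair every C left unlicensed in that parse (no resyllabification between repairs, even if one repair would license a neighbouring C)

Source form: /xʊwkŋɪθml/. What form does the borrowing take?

Substitution: /x/ → /s/, /w/ → /d/, /k/ → /z/, giving /sʊdzŋɪθml/.
Under (C)V, the unsyllabifiable consonants are /d/, /z/, /θ/, /m/, /l/ (no codas are permitted; onsets are limited to one consonant).
Epenthesis after each stranded consonant: /d/ → /di/, /z/ → /zi/, /θ/ → /θi/, /m/ → /mi/, /l/ → /li/.

sʊdiziŋɪθimili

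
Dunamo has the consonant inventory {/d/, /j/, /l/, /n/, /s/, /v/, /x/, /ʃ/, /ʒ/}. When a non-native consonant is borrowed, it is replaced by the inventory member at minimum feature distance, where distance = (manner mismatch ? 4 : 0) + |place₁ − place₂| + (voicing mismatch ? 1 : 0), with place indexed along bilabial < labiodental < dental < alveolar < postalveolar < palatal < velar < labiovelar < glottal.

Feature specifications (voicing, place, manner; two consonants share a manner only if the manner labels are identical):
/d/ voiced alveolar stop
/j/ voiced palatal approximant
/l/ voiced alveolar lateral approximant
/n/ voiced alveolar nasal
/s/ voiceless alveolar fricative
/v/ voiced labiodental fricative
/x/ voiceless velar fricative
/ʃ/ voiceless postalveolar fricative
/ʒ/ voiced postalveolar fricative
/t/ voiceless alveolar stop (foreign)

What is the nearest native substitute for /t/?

d

/d/ is closest: same manner (stop), place distance 0 (alveolar→alveolar), voicing differs (+1); total 1. Next closest is /s/ at distance 4.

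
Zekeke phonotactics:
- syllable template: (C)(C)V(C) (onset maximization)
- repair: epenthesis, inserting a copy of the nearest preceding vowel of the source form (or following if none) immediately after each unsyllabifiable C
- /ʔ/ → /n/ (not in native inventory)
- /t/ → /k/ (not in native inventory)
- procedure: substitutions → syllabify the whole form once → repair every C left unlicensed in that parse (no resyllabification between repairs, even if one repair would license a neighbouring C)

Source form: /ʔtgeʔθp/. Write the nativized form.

nekgenθepe

Substitution: /ʔ/ → /n/, /t/ → /k/, giving /nkgenθp/.
Under (C)(C)V(C), the unsyllabifiable consonants are /n/, /θ/, /p/ (at most one coda consonant is licensed; onsets may contain at most 2 consonants).
Each unlicensed consonant becomes the onset of a new syllable: /n/ → /ne/, /θ/ → /θe/, /p/ → /pe/.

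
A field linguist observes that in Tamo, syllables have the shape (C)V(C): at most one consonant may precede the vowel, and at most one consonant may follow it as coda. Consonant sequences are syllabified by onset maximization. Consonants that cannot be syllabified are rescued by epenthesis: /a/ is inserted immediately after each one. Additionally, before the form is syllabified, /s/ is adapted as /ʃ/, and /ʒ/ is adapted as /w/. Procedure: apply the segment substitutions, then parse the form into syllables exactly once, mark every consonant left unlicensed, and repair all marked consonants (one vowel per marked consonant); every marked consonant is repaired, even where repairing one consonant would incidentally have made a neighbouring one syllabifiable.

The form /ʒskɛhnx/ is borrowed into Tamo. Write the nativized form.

waʃakɛhnaxa

Substitution: /ʒ/ → /w/, /s/ → /ʃ/, giving /wʃkɛhnx/.
Syllabifying with onset maximization leaves /w/, /ʃ/, /n/, /x/ stranded (at most one coda consonant is licensed; onsets are limited to one consonant).
Each unlicensed consonant becomes the onset of a new syllable: /w/ → /wa/, /ʃ/ → /ʃa/, /n/ → /na/, /x/ → /xa/.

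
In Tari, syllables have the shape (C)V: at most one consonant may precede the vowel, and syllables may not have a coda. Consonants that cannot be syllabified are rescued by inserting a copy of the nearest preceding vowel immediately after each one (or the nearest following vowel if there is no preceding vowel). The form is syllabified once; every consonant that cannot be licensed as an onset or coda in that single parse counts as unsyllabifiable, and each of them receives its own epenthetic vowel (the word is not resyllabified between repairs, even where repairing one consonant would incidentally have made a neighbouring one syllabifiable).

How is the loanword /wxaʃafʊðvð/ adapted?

waxaʃafʊðʊvʊðʊ

Syllabifying with onset maximization leaves /w/, /ð/, /v/, /ð/ stranded (no codas are permitted; onsets are limited to one consonant).
Each unlicensed consonant becomes the onset of a new syllable: /w/ → /wa/, /ð/ → /ðʊ/, /v/ → /vʊ/, /ð/ → /ðʊ/.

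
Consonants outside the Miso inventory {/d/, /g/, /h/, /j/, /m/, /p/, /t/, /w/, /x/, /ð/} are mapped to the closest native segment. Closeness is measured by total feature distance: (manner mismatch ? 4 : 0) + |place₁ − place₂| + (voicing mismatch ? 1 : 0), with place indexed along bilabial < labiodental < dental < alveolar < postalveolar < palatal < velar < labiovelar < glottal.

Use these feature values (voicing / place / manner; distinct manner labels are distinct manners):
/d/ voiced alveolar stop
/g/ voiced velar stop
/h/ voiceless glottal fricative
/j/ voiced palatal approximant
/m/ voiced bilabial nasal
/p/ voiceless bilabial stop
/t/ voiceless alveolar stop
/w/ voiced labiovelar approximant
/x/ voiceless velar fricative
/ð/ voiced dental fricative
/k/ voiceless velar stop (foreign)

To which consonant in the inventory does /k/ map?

/g/ is closest: same manner (stop), place distance 0 (velar→velar), voicing differs (+1); total 1. Next closest is /t/ at distance 3.

g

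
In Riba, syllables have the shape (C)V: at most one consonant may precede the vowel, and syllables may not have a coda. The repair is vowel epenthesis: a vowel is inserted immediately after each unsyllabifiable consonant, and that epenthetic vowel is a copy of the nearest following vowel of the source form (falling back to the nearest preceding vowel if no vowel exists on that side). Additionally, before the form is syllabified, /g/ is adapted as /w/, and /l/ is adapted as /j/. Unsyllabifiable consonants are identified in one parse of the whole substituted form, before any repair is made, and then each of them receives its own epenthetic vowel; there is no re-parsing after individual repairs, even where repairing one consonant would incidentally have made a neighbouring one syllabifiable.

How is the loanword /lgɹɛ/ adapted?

Substitution: /l/ → /j/, /g/ → /w/, giving /jwɹɛ/.
The consonants /j/, /w/ cannot be parsed into a legal (C)V syllable (no codas are permitted; onsets are limited to one consonant).
Inserting the epenthetic vowel yields /j/ → /jɛ/, /w/ → /wɛ/.

jɛwɛɹɛ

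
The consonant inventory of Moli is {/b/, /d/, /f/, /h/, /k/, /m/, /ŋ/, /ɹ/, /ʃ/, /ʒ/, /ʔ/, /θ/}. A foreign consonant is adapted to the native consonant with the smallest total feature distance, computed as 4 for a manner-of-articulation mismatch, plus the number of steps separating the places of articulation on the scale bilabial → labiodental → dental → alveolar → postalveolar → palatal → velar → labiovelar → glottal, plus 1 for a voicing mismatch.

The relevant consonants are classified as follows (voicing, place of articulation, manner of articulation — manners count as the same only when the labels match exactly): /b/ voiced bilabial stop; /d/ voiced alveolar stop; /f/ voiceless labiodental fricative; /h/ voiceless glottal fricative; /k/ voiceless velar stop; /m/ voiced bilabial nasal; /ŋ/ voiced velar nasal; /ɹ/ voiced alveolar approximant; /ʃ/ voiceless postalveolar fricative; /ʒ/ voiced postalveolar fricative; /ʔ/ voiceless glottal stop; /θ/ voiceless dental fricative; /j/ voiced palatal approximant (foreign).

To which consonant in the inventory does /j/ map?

ɹ

/ɹ/ is closest: same manner (approximant), place distance 2 (palatal→alveolar), same voicing; total 2. Next closest is /ŋ/ at distance 5.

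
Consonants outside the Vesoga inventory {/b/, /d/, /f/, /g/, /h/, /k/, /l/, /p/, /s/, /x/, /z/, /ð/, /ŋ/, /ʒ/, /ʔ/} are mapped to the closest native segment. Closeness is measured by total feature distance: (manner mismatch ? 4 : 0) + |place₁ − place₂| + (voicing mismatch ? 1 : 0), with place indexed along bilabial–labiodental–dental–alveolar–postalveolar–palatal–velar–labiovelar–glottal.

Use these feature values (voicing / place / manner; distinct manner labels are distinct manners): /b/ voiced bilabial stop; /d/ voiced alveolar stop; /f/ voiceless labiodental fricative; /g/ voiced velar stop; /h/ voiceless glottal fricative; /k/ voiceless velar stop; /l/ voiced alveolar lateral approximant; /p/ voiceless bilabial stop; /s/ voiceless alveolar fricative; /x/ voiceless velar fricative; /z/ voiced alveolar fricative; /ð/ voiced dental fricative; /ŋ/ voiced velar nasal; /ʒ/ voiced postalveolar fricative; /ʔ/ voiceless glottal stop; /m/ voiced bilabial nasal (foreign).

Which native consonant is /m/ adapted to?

b

/b/ is closest: manner differs (nasal→stop, +4), place distance 0 (bilabial→bilabial), same voicing; total 4. Next closest is /p/ at distance 5.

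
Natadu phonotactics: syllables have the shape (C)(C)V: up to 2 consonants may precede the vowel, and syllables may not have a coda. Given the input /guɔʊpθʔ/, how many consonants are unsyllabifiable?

3

Under (C)(C)V, the unsyllabifiable consonants are /p/, /θ/, /ʔ/ (no codas are permitted; onsets may contain at most 2 consonants).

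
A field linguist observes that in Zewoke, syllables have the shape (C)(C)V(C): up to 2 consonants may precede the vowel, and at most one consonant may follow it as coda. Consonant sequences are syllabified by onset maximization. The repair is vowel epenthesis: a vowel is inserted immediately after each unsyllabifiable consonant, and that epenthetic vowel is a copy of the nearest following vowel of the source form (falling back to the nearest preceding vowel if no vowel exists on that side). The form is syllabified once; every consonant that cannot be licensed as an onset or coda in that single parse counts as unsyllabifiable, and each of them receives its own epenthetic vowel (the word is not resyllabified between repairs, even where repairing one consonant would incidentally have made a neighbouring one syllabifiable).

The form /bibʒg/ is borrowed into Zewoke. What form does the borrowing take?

Under (C)(C)V(C), the unsyllabifiable consonants are /ʒ/, /g/ (at most one coda consonant is licensed; onsets may contain at most 2 consonants).
Epenthesis after each stranded consonant: /ʒ/ → /ʒi/, /g/ → /gi/.

bibʒigi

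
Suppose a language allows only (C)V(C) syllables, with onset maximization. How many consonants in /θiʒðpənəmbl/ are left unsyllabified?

Syllabifying with onset maximization leaves /ð/, /b/, /l/ stranded (at most one coda consonant is licensed; onsets are limited to one consonant).

3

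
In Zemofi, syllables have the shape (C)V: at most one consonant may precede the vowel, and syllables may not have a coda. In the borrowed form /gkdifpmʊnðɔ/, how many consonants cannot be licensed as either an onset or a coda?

5

Syllabifying with onset maximization leaves /g/, /k/, /f/, /p/, /n/ stranded (no codas are permitted; onsets are limited to one consonant).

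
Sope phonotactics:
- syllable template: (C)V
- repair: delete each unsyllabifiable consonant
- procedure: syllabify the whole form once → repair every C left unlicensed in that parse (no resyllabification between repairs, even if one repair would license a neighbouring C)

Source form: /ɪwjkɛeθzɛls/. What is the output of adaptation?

ɪkɛezɛ

The consonants /w/, /j/, /θ/, /l/, /s/ cannot be parsed into a legal (C)V syllable (no codas are permitted; onsets are limited to one consonant).
Each unlicensed consonant is deleted: /w/, /j/, /θ/, /l/, /s/.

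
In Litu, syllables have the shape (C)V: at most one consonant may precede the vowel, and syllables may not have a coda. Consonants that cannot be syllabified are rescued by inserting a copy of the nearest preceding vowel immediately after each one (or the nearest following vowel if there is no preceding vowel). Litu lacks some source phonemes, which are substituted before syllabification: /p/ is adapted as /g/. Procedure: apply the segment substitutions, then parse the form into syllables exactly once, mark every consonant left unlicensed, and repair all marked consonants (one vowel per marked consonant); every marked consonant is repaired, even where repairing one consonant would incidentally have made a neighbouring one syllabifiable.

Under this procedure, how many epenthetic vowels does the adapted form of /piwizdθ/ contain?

After substitution the input is /giwizdθ/.
The unsyllabifiable consonants are /z/, /d/, /θ/; each receives one epenthetic vowel.

3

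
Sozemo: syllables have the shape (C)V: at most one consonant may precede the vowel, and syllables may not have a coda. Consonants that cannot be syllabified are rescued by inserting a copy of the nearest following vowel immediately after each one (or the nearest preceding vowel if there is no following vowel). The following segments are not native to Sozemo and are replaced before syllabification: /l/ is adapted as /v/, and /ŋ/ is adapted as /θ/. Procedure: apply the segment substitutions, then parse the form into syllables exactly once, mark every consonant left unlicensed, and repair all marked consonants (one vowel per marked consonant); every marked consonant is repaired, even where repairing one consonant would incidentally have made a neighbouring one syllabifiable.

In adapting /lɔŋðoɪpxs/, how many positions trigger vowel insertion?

After substitution the input is /vɔθðoɪpxs/.
The unsyllabifiable consonants are /θ/, /p/, /x/, /s/; each receives one epenthetic vowel.

4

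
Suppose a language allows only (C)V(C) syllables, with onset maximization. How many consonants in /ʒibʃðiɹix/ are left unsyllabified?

1

Syllabifying with onset maximization leaves /ʃ/ stranded (at most one coda consonant is licensed; onsets are limited to one consonant).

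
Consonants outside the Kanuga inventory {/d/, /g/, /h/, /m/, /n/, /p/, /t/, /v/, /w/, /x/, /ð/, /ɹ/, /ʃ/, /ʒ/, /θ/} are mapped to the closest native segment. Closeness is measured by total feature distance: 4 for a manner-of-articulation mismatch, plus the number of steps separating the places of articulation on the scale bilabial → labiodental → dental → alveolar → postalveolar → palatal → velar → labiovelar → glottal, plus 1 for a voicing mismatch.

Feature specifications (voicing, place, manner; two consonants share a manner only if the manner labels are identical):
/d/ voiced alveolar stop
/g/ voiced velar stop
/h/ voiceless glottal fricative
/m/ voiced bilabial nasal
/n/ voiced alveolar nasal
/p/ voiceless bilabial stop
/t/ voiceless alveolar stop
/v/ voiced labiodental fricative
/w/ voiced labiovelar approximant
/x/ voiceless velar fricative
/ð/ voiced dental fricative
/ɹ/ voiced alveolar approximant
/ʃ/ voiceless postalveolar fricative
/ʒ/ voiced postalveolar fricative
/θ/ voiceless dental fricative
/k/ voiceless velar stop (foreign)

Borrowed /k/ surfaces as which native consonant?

g

/g/ is closest: same manner (stop), place distance 0 (velar→velar), voicing differs (+1); total 1. Next closest is /t/ at distance 3.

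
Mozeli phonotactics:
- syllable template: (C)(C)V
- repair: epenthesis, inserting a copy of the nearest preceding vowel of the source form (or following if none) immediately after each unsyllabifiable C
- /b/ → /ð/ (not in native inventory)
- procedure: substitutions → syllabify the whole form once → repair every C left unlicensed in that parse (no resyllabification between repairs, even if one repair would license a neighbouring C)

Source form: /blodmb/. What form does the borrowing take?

ðlodomoðo

Substitution: /b/ → /ð/, giving /ðlodmð/.
Syllabifying with onset maximization leaves /d/, /m/, /ð/ stranded (no codas are permitted; onsets may contain at most 2 consonants).
Each unlicensed consonant becomes the onset of a new syllable: /d/ → /do/, /m/ → /mo/, /ð/ → /ðo/.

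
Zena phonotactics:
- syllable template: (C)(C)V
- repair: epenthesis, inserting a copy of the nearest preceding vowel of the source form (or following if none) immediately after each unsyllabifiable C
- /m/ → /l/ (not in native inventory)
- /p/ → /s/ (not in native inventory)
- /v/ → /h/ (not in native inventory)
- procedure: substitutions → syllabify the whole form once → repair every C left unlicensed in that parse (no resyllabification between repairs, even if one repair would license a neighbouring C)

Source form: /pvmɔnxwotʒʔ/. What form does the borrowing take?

sɔhlɔnɔxwotoʒoʔo

Substitution: /p/ → /s/, /v/ → /h/, /m/ → /l/, giving /shlɔnxwotʒʔ/.
Under (C)(C)V, the unsyllabifiable consonants are /s/, /n/, /t/, /ʒ/, /ʔ/ (no codas are permitted; onsets may contain at most 2 consonants).
Inserting the epenthetic vowel yields /s/ → /sɔ/, /n/ → /nɔ/, /t/ → /to/, /ʒ/ → /ʒo/, /ʔ/ → /ʔo/.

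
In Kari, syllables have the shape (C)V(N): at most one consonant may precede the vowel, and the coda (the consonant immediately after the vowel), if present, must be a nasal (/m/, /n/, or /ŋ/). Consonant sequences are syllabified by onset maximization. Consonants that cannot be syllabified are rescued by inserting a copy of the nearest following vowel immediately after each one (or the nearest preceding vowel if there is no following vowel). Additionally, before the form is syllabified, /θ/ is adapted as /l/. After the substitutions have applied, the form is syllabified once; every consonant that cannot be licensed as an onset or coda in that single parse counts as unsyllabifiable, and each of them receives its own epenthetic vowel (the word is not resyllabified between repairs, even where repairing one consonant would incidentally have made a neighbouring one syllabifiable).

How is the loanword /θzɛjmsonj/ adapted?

Substitution: /θ/ → /l/, giving /lzɛjmsonj/.
The consonants /l/, /j/, /m/, /j/ cannot be parsed into a legal (C)V(N) syllable (only a nasal (/m/, /n/, or /ŋ/) is licensed in coda position; onsets are limited to one consonant).
Inserting the epenthetic vowel yields /l/ → /lɛ/, /j/ → /jo/, /m/ → /mo/, /j/ → /jo/.

lɛzɛjomosonjo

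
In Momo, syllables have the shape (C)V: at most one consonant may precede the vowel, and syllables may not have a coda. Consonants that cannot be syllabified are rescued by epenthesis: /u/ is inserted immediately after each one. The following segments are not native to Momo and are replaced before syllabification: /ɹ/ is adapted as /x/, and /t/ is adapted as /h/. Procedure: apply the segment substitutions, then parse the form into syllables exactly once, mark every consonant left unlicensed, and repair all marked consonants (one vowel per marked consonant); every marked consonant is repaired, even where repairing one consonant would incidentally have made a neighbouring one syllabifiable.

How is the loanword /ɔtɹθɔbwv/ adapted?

Substitution: /t/ → /h/, /ɹ/ → /x/, giving /ɔhxθɔbwv/.
Syllabifying with onset maximization leaves /h/, /x/, /b/, /w/, /v/ stranded (no codas are permitted; onsets are limited to one consonant).
Inserting the epenthetic vowel yields /h/ → /hu/, /x/ → /xu/, /b/ → /bu/, /w/ → /wu/, /v/ → /vu/.

ɔhuxuθɔbuwuvu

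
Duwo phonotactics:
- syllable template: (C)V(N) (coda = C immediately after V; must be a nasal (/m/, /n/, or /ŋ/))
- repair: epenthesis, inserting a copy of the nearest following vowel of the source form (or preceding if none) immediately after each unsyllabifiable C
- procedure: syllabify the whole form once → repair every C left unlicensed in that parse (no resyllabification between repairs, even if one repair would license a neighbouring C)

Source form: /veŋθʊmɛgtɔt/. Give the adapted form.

veŋθʊmɛgɔtɔtɔ

The consonants /g/, /t/ cannot be parsed into a legal (C)V(N) syllable (only a nasal (/m/, /n/, or /ŋ/) is licensed in coda position; onsets are limited to one consonant).
Inserting the epenthetic vowel yields /g/ → /gɔ/, /t/ → /tɔ/.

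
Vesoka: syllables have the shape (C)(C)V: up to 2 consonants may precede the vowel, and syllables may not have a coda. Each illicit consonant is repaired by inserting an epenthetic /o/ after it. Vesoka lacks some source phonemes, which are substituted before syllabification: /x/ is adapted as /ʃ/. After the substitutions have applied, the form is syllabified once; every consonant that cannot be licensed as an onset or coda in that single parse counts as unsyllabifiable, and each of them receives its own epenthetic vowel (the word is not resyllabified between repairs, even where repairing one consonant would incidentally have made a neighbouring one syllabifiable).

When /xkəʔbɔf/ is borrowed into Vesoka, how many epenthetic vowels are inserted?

After substitution the input is /ʃkəʔbɔf/.
The unsyllabifiable consonants are /f/; each receives one epenthetic vowel.

1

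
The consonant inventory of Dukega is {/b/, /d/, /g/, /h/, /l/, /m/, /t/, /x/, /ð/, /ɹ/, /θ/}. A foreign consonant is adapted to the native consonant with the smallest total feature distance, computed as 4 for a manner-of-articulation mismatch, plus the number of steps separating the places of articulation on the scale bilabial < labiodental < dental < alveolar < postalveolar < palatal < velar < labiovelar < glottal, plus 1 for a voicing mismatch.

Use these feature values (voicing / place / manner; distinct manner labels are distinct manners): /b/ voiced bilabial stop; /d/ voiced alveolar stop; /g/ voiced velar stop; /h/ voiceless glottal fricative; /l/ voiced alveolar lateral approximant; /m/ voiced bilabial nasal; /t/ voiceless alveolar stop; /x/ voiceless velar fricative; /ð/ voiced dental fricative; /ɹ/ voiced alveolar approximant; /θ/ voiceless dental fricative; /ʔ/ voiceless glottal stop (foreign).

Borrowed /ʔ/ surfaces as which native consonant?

g

/g/ is closest: same manner (stop), place distance 2 (glottal→velar), voicing differs (+1); total 3. Next closest is /h/ at distance 4.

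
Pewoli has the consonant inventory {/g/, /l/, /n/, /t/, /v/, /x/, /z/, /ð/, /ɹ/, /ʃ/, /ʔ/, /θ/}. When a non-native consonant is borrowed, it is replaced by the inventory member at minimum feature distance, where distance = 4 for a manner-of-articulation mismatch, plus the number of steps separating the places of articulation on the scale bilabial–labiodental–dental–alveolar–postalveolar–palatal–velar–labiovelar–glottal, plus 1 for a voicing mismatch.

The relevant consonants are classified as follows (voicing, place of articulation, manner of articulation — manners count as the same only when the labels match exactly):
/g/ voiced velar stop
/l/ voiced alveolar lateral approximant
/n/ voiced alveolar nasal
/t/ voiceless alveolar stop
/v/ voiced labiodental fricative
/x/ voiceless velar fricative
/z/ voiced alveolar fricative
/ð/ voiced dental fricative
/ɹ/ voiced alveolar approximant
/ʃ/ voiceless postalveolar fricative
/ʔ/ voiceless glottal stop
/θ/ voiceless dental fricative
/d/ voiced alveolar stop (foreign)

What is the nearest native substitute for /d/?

t

/t/ is closest: same manner (stop), place distance 0 (alveolar→alveolar), voicing differs (+1); total 1. Next closest is /g/ at distance 3.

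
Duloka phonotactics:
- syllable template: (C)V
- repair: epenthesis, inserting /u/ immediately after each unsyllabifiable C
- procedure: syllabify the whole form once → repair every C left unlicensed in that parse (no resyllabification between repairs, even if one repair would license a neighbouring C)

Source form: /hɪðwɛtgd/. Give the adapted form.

The consonants /ð/, /t/, /g/, /d/ cannot be parsed into a legal (C)V syllable (no codas are permitted; onsets are limited to one consonant).
Inserting the epenthetic vowel yields /ð/ → /ðu/, /t/ → /tu/, /g/ → /gu/, /d/ → /du/.

hɪðuwɛtugudu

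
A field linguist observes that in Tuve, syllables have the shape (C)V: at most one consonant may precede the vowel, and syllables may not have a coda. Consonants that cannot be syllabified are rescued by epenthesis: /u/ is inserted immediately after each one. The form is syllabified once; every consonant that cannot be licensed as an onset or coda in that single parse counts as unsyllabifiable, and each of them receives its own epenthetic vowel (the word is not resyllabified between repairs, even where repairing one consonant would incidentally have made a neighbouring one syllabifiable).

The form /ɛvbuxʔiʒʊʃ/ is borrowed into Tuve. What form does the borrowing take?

ɛvubuxuʔiʒʊʃu

The consonants /v/, /x/, /ʃ/ cannot be parsed into a legal (C)V syllable (no codas are permitted; onsets are limited to one consonant).
Each unlicensed consonant becomes the onset of a new syllable: /v/ → /vu/, /x/ → /xu/, /ʃ/ → /ʃu/.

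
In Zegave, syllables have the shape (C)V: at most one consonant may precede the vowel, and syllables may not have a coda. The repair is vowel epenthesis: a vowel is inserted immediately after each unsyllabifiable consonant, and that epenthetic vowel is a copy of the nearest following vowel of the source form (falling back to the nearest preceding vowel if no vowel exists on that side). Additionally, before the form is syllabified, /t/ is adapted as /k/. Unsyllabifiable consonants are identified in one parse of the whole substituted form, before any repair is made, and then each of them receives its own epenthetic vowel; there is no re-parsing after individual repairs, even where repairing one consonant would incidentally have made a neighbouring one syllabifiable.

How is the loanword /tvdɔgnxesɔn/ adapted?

Substitution: /t/ → /k/, giving /kvdɔgnxesɔn/.
Syllabifying with onset maximization leaves /k/, /v/, /g/, /n/, /n/ stranded (no codas are permitted; onsets are limited to one consonant).
Inserting the epenthetic vowel yields /k/ → /kɔ/, /v/ → /vɔ/, /g/ → /ge/, /n/ → /ne/, /n/ → /nɔ/.

kɔvɔdɔgenexesɔnɔ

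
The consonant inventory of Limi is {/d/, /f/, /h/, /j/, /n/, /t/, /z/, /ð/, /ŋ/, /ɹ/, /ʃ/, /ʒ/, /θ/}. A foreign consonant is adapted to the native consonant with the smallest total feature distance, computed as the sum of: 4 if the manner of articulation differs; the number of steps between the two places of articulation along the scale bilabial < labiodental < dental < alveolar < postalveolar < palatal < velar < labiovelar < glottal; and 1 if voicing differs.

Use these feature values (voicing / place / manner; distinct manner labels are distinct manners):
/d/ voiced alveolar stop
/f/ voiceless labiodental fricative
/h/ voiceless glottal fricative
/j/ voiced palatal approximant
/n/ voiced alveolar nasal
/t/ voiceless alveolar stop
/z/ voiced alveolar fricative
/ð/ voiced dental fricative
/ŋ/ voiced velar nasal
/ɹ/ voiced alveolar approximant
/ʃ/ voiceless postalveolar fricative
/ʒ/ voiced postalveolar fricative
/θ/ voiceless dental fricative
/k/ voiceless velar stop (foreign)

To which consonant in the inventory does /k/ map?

/t/ is closest: same manner (stop), place distance 3 (velar→alveolar), same voicing; total 3. Next closest is /d/ at distance 4.

t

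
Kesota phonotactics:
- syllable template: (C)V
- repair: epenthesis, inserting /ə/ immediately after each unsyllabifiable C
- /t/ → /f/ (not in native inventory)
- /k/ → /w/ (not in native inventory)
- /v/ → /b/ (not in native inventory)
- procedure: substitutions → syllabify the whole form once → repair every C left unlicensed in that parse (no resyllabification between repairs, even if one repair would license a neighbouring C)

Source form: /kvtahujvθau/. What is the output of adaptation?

wəbəfahujəbəθau

Substitution: /k/ → /w/, /v/ → /b/, /t/ → /f/, giving /wbfahujbθau/.
Syllabifying with onset maximization leaves /w/, /b/, /j/, /b/ stranded (no codas are permitted; onsets are limited to one consonant).
Epenthesis after each stranded consonant: /w/ → /wə/, /b/ → /bə/, /j/ → /jə/, /b/ → /bə/.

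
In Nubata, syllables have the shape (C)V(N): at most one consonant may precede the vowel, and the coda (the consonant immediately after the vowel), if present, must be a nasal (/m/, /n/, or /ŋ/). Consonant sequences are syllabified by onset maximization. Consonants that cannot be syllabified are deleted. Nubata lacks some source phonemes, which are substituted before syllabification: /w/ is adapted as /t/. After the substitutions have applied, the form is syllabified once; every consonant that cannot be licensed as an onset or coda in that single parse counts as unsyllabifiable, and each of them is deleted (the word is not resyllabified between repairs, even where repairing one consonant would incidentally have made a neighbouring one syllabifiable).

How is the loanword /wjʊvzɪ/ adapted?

jʊzɪ

Substitution: /w/ → /t/, giving /tjʊvzɪ/.
Syllabifying with onset maximization leaves /t/, /v/ stranded (only a nasal (/m/, /n/, or /ŋ/) is licensed in coda position; onsets are limited to one consonant).
Deleting the stranded consonants removes /t/, /v/.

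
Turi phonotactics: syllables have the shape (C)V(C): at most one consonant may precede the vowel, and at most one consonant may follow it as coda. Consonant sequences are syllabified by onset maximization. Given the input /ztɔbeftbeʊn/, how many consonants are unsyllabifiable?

2

Syllabifying with onset maximization leaves /z/, /t/ stranded (at most one coda consonant is licensed; onsets are limited to one consonant).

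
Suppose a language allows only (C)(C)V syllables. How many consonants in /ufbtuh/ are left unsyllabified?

Under (C)(C)V, the unsyllabifiable consonants are /f/, /h/ (no codas are permitted; onsets may contain at most 2 consonants).

2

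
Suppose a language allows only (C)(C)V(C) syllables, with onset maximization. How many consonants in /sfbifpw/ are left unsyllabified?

The consonants /s/, /p/, /w/ cannot be parsed into a legal (C)(C)V(C) syllable (at most one coda consonant is licensed; onsets may contain at most 2 consonants).

3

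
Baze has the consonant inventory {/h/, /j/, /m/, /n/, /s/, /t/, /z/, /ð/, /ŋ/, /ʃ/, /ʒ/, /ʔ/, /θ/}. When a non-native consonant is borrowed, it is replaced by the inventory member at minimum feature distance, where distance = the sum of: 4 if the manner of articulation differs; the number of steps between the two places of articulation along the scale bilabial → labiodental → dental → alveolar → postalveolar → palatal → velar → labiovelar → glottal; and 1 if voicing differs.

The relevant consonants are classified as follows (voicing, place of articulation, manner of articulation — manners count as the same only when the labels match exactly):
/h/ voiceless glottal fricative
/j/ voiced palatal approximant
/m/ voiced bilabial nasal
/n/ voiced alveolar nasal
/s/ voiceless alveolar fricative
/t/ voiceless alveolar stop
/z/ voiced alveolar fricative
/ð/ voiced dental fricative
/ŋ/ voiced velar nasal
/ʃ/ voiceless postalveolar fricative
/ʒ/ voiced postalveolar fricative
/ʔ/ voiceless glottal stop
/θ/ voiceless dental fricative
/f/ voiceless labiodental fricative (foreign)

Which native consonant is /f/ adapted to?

θ

/θ/ is closest: same manner (fricative), place distance 1 (labiodental→dental), same voicing; total 1. Next closest is /s/ at distance 2.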